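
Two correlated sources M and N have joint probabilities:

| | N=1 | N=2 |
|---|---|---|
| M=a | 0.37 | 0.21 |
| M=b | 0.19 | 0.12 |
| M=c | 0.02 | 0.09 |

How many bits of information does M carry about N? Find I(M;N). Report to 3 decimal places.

Marginals: p(M) = (0.5800, 0.3100, 0.1100), p(N) = (0.5800, 0.4200).
I(M;N) = H(M) + H(N) − H(M,N).
H(M) = 1.3299, H(N) = 0.9815, H(M,N) = 2.2514.
I(M;N) = 1.3299 + 0.9815 − 2.2514 = 0.060 bits.

0.060 bits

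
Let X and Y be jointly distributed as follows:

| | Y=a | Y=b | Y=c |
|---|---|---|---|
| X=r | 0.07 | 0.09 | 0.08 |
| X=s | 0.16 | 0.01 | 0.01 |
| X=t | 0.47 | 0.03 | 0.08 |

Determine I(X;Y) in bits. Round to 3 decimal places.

Marginals: p(X) = (0.2400, 0.1800, 0.5800), p(Y) = (0.7000, 0.1300, 0.1700).
I(X;Y) = H(X) + H(Y) − H(X,Y).
H(X) = 1.3952, H(Y) = 1.1774, H(X,Y) = 2.3838.
I(X;Y) = 1.3952 + 1.1774 − 2.3838 = 0.189 bits.

0.189 bits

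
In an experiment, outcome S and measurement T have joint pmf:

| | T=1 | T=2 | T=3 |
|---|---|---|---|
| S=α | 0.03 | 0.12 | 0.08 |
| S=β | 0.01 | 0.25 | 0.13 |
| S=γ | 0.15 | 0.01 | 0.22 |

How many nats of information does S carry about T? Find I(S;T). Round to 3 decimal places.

Marginals: p(S) = (0.2300, 0.3900, 0.3800), p(T) = (0.1900, 0.3800, 0.4300).
I(S;T) = H(S) + H(T) − H(S,T).
H(S) = 1.0729, H(T) = 1.0461, H(S,T) = 1.8833.
I(S;T) = 1.0729 + 1.0461 − 1.8833 = 0.236 nats.

0.236 nats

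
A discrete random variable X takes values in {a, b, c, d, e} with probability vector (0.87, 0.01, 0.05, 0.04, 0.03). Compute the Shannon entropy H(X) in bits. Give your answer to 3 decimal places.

0.795 bits

H(X) = −Σ p·log₂ p.
  −(0.87)·log₂(0.87) = 0.1748
  −(0.01)·log₂(0.01) = 0.0664
  −(0.05)·log₂(0.05) = 0.2161
  −(0.04)·log₂(0.04) = 0.1858
  −(0.03)·log₂(0.03) = 0.1518
Sum: 0.1748 + 0.0664 + 0.2161 + 0.1858 + 0.1518 = 0.795 bits.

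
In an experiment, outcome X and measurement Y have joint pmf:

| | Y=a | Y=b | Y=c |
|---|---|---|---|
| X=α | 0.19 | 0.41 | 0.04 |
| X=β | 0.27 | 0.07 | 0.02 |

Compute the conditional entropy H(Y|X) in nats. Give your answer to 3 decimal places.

Chain rule: H(Y|X) = H(X,Y) − H(X).
Marginals: p(X) = (0.6400, 0.3600), p(Y) = (0.4600, 0.4800, 0.0600).
H(X,Y) = 1.4278 nats; H(X) = 0.6534 nats.
H(Y|X) = 1.4278 − 0.6534 = 0.774 nats.

0.774 nats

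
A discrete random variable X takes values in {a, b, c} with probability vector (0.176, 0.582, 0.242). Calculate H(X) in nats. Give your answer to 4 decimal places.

0.9641 nats

H(X) = −Σ p·ln p.
  −(0.176)·ln(0.176) = 0.30576
  −(0.582)·ln(0.582) = 0.31503
  −(0.242)·ln(0.242) = 0.34335
Sum: 0.30576 + 0.31503 + 0.34335 = 0.9641 nats.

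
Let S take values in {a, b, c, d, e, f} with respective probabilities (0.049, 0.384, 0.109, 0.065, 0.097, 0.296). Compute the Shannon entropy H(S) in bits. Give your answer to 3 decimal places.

2.195 bits

H(S) = −Σ p·log₂ p.
  −(0.049)·log₂(0.049) = 0.2132
  −(0.384)·log₂(0.384) = 0.5302
  −(0.109)·log₂(0.109) = 0.3485
  −(0.065)·log₂(0.065) = 0.2563
  −(0.097)·log₂(0.097) = 0.3265
  −(0.296)·log₂(0.296) = 0.5199
Sum: 0.2132 + 0.5302 + 0.3485 + 0.2563 + 0.3265 + 0.5199 = 2.195 bits.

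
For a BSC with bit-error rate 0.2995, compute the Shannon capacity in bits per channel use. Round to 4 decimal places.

Binary symmetric channel: C = 1 − h₂(ε) where h₂ is the binary entropy function.
h₂(0.2995) = −0.2995·log₂0.2995 − 0.7005·log₂0.7005 = 0.8807.
C = 1 − 0.8807 = 0.1193 bits per channel use.

0.1193 bits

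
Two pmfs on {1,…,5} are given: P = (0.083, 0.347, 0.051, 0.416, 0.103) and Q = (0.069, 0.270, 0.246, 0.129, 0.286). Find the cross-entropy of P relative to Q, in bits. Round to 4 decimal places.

2.4939 bits

H(P,Q) = −Σ p·log₂ q.
  −0.083·log₂(0.069) = 0.32015
  −0.347·log₂(0.270) = 0.65547
  −0.051·log₂(0.246) = 0.10319
  −0.416·log₂(0.129) = 1.22910
  −0.103·log₂(0.286) = 0.18601
H(P,Q) = 2.4939 bits.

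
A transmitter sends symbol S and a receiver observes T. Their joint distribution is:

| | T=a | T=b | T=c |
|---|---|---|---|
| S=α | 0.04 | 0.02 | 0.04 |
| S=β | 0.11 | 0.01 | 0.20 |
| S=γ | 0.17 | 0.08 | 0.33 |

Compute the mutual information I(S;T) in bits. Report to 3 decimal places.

Marginals: p(S) = (0.1000, 0.3200, 0.5800), p(T) = (0.3200, 0.1100, 0.5700).
I(S;T) = H(S) + H(T) − H(S,T).
H(S) = 1.3140, H(T) = 1.3386, H(S,T) = 2.6194.
I(S;T) = 1.3140 + 1.3386 − 2.6194 = 0.033 bits.

0.033 bits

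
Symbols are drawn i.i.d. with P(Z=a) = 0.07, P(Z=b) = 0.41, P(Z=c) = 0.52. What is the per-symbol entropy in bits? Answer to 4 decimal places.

1.2865 bits

H(Z) = −Σ p·log₂ p.
  −(0.07)·log₂(0.07) = 0.26856
  −(0.41)·log₂(0.41) = 0.52738
  −(0.52)·log₂(0.52) = 0.49058
Sum: 0.26856 + 0.52738 + 0.49058 = 1.2865 bits.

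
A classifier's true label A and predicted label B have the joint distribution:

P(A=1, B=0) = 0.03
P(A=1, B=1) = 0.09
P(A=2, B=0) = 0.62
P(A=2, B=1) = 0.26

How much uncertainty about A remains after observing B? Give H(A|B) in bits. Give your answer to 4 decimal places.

Marginals: p(A) = (0.1200, 0.8800), p(B) = (0.6500, 0.3500).
H(A|B) = Σ p(B) · H(A|B=·).
  B=0: p=0.6500, H(A|B=0) = 0.2698
  B=1: p=0.3500, H(A|B=1) = 0.8224
Weighted sum = 0.4632 bits.

0.4632 bits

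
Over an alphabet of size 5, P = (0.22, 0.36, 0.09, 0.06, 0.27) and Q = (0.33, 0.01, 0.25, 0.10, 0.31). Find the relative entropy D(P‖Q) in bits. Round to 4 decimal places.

D(P‖Q) = Σ p·log₂(p/q).
  0.22·log₂(0.22/0.33) = -0.12869
  0.36·log₂(0.36/0.01) = 1.86117
  0.09·log₂(0.09/0.25) = -0.13265
  0.06·log₂(0.06/0.10) = -0.04422
  0.27·log₂(0.27/0.31) = -0.05381
D(P‖Q) = 1.5018 bits.

1.5018 bits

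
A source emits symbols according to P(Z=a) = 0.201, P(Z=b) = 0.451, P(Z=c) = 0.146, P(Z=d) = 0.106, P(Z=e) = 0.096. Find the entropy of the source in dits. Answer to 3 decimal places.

0.619 dits

H(Z) = −Σ p·log₁₀ p.
  −(0.201)·log₁₀(0.201) = 0.1401
  −(0.451)·log₁₀(0.451) = 0.1560
  −(0.146)·log₁₀(0.146) = 0.1220
  −(0.106)·log₁₀(0.106) = 0.1033
  −(0.096)·log₁₀(0.096) = 0.0977
Sum: 0.1401 + 0.1560 + 0.1220 + 0.1033 + 0.0977 = 0.619 dits.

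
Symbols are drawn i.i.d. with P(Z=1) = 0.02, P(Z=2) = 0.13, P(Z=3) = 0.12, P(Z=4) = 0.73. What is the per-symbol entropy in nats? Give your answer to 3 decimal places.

H(Z) = −Σ p·ln p.
  −(0.02)·ln(0.02) = 0.0782
  −(0.13)·ln(0.13) = 0.2652
  −(0.12)·ln(0.12) = 0.2544
  −(0.73)·ln(0.73) = 0.2297
Sum: 0.0782 + 0.2652 + 0.2544 + 0.2297 = 0.828 nats.

0.828 nats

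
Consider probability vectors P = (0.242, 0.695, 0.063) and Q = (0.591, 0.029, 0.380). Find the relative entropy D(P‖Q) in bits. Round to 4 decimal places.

D(P‖Q) = Σ p·log₂(p/q).
  0.242·log₂(0.242/0.591) = -0.31173
  0.695·log₂(0.695/0.029) = 3.18511
  0.063·log₂(0.063/0.380) = -0.16333
D(P‖Q) = 2.7100 bits.

2.7100 bits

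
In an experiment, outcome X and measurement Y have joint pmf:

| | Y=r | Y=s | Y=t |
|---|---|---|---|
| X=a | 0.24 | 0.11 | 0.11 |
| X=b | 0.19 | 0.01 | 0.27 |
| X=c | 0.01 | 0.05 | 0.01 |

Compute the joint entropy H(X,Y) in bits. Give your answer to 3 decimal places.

2.575 bits

H(X,Y) = −Σ p(x,y)·log₂ p(x,y) over all 9 cells.
  cell (a,r): −0.24·log₂0.24 = 0.4941
  cell (a,s): −0.11·log₂0.11 = 0.3503
  cell (a,t): −0.11·log₂0.11 = 0.3503
  cell (b,r): −0.19·log₂0.19 = 0.4552
  cell (b,s): −0.01·log₂0.01 = 0.0664
  cell (b,t): −0.27·log₂0.27 = 0.5100
  cell (c,r): −0.01·log₂0.01 = 0.0664
  cell (c,s): −0.05·log₂0.05 = 0.2161
  cell (c,t): −0.01·log₂0.01 = 0.0664
Sum = 2.575 bits.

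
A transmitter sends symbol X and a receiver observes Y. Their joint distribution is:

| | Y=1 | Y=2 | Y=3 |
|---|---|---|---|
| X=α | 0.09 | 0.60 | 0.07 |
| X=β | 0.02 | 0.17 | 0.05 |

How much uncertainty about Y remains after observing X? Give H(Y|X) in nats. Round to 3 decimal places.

Marginals: p(X) = (0.7600, 0.2400), p(Y) = (0.1100, 0.7700, 0.1200).
H(Y|X) = Σ p(X) · H(Y|X=·).
  X=α: p=0.7600, H(Y|X=α) = 0.6589
  X=β: p=0.2400, H(Y|X=β) = 0.7781
Weighted sum = 0.688 nats.

0.688 nats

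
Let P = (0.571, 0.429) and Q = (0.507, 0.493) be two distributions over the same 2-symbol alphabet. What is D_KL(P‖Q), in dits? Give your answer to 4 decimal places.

0.0036 dits

D(P‖Q) = Σ p·log₁₀(p/q).
  0.571·log₁₀(0.571/0.507) = 0.02948
  0.429·log₁₀(0.429/0.493) = -0.02591
D(P‖Q) = 0.0036 dits.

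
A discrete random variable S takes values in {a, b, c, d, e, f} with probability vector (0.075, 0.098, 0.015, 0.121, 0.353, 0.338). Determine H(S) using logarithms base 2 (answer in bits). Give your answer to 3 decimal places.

2.127 bits

H(S) = −Σ p·log₂ p.
  −(0.075)·log₂(0.075) = 0.2803
  −(0.098)·log₂(0.098) = 0.3284
  −(0.015)·log₂(0.015) = 0.0909
  −(0.121)·log₂(0.121) = 0.3687
  −(0.353)·log₂(0.353) = 0.5303
  −(0.338)·log₂(0.338) = 0.5289
Sum: 0.2803 + 0.3284 + 0.0909 + 0.3687 + 0.5303 + 0.5289 = 2.127 bits.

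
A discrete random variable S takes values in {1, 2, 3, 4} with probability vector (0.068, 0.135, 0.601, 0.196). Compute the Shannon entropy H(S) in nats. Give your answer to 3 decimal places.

1.079 nats

H(S) = −Σ p·ln p.
  −(0.068)·ln(0.068) = 0.1828
  −(0.135)·ln(0.135) = 0.2703
  −(0.601)·ln(0.601) = 0.3060
  −(0.196)·ln(0.196) = 0.3194
Sum: 0.1828 + 0.2703 + 0.3060 + 0.3194 = 1.079 nats.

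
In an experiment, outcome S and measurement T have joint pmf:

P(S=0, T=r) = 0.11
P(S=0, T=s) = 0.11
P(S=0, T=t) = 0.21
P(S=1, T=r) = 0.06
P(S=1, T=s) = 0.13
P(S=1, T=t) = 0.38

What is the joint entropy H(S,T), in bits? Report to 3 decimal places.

H(S,T) = −Σ p(x,y)·log₂ p(x,y) over all 6 cells.
  cell (0,r): −0.11·log₂0.11 = 0.3503
  cell (0,s): −0.11·log₂0.11 = 0.3503
  cell (0,t): −0.21·log₂0.21 = 0.4728
  cell (1,r): −0.06·log₂0.06 = 0.2435
  cell (1,s): −0.13·log₂0.13 = 0.3826
  cell (1,t): −0.38·log₂0.38 = 0.5305
Sum = 2.330 bits.

2.330 bits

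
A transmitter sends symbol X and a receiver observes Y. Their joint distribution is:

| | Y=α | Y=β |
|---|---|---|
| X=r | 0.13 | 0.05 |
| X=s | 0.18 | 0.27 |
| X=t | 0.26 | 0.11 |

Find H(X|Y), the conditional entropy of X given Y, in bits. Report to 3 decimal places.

1.424 bits

Chain rule: H(X|Y) = H(X,Y) − H(Y).
Marginals: p(X) = (0.1800, 0.4500, 0.3700), p(Y) = (0.5700, 0.4300).
H(X,Y) = 2.4096 bits; H(Y) = 0.9858 bits.
H(X|Y) = 2.4096 − 0.9858 = 1.424 bits.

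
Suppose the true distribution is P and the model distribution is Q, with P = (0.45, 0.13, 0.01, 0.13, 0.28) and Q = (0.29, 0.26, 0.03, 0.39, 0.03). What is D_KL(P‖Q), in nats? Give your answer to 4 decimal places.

0.5792 nats

D(P‖Q) = Σ p·ln(p/q).
  0.45·ln(0.45/0.29) = 0.19771
  0.13·ln(0.13/0.26) = -0.09011
  0.01·ln(0.01/0.03) = -0.01099
  0.13·ln(0.13/0.39) = -0.14282
  0.28·ln(0.28/0.03) = 0.62541
D(P‖Q) = 0.5792 nats.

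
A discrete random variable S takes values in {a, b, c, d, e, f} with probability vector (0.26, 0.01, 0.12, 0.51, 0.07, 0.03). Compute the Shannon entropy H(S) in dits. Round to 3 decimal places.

H(S) = −Σ p·log₁₀ p.
  −(0.26)·log₁₀(0.26) = 0.1521
  −(0.01)·log₁₀(0.01) = 0.0200
  −(0.12)·log₁₀(0.12) = 0.1105
  −(0.51)·log₁₀(0.51) = 0.1491
  −(0.07)·log₁₀(0.07) = 0.0808
  −(0.03)·log₁₀(0.03) = 0.0457
Sum: 0.1521 + 0.0200 + 0.1105 + 0.1491 + 0.0808 + 0.0457 = 0.558 dits.

0.558 dits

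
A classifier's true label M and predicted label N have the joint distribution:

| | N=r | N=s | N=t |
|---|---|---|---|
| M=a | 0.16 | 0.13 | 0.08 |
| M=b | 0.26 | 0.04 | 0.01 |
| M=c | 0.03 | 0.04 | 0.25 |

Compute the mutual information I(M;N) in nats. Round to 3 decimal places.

Marginals: p(M) = (0.3700, 0.3100, 0.3200), p(N) = (0.4500, 0.2100, 0.3400).
I(M;N) = H(M) + H(N) − H(M,N).
H(M) = 1.0956, H(N) = 1.0539, H(M,N) = 1.8661.
I(M;N) = 1.0956 + 1.0539 − 1.8661 = 0.283 nats.

0.283 nats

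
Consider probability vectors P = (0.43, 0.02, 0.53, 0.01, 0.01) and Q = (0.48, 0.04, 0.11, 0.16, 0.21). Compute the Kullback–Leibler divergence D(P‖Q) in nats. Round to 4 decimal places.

D(P‖Q) = Σ p·ln(p/q).
  0.43·ln(0.43/0.48) = -0.04730
  0.02·ln(0.02/0.04) = -0.01386
  0.53·ln(0.53/0.11) = 0.83337
  0.01·ln(0.01/0.16) = -0.02773
  0.01·ln(0.01/0.21) = -0.03045
D(P‖Q) = 0.7140 nats.

0.7140 nats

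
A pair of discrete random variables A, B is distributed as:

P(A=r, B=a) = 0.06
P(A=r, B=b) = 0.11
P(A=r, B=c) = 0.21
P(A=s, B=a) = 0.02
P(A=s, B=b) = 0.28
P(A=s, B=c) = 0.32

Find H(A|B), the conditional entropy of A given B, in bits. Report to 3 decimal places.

0.913 bits

Marginals: p(A) = (0.3800, 0.6200), p(B) = (0.0800, 0.3900, 0.5300).
H(A|B) = Σ p(B) · H(A|B=·).
  B=a: p=0.0800, H(A|B=a) = 0.8113
  B=b: p=0.3900, H(A|B=b) = 0.8582
  B=c: p=0.5300, H(A|B=c) = 0.9687
Weighted sum = 0.913 bits.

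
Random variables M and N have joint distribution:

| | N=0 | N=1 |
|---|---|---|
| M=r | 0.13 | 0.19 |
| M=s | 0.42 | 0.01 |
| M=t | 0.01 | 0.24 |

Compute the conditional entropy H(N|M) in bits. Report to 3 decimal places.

Chain rule: H(N|M) = H(M,N) − H(M).
Marginals: p(M) = (0.3200, 0.4300, 0.2500), p(N) = (0.5600, 0.4400).
H(M,N) = 1.9905 bits; H(M) = 1.5496 bits.
H(N|M) = 1.9905 − 1.5496 = 0.441 bits.

0.441 bits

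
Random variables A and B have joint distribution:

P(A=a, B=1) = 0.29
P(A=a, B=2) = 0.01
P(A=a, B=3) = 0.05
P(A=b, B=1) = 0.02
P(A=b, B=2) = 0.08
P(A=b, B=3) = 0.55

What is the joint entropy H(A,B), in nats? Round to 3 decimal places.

1.164 nats

H(A,B) = −Σ p(x,y)·ln p(x,y) over all 6 cells.
  cell (a,1): −0.29·ln0.29 = 0.3590
  cell (a,2): −0.01·ln0.01 = 0.0461
  cell (a,3): −0.05·ln0.05 = 0.1498
  cell (b,1): −0.02·ln0.02 = 0.0782
  cell (b,2): −0.08·ln0.08 = 0.2021
  cell (b,3): −0.55·ln0.55 = 0.3288
Sum = 1.164 nats.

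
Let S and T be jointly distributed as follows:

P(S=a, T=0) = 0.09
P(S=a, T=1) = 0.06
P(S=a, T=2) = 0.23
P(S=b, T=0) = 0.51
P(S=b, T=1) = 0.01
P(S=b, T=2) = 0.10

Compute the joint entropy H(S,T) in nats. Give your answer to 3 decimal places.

1.343 nats

H(S,T) = −Σ p(x,y)·ln p(x,y) over all 6 cells.
  cell (a,0): −0.09·ln0.09 = 0.2167
  cell (a,1): −0.06·ln0.06 = 0.1688
  cell (a,2): −0.23·ln0.23 = 0.3380
  cell (b,0): −0.51·ln0.51 = 0.3434
  cell (b,1): −0.01·ln0.01 = 0.0461
  cell (b,2): −0.10·ln0.10 = 0.2303
Sum = 1.343 nats.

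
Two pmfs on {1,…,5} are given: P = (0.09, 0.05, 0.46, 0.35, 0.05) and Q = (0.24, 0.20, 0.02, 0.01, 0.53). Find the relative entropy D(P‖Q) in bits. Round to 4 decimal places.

D(P‖Q) = Σ p·log₂(p/q).
  0.09·log₂(0.09/0.24) = -0.12735
  0.05·log₂(0.05/0.20) = -0.10000
  0.46·log₂(0.46/0.02) = 2.08084
  0.35·log₂(0.35/0.01) = 1.79525
  0.05·log₂(0.05/0.53) = -0.17030
D(P‖Q) = 3.4784 bits.

3.4784 bits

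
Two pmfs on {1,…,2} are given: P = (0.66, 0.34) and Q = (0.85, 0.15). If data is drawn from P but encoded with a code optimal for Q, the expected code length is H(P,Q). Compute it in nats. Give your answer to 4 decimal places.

H(P,Q) = −Σ p·ln q.
  −0.66·ln(0.85) = 0.10726
  −0.34·ln(0.15) = 0.64502
H(P,Q) = 0.7523 nats.

0.7523 nats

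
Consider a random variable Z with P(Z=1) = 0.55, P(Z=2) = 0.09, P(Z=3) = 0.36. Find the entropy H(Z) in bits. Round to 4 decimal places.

1.3176 bits

H(Z) = −Σ p·log₂ p.
  −(0.55)·log₂(0.55) = 0.47437
  −(0.09)·log₂(0.09) = 0.31265
  −(0.36)·log₂(0.36) = 0.53062
Sum: 0.47437 + 0.31265 + 0.53062 = 1.3176 bits.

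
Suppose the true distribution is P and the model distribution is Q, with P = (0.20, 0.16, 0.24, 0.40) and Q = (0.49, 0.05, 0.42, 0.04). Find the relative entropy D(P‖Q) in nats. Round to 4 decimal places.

D(P‖Q) = Σ p·ln(p/q).
  0.20·ln(0.20/0.49) = -0.17922
  0.16·ln(0.16/0.05) = 0.18610
  0.24·ln(0.24/0.42) = -0.13431
  0.40·ln(0.40/0.04) = 0.92103
D(P‖Q) = 0.7936 nats.

0.7936 nats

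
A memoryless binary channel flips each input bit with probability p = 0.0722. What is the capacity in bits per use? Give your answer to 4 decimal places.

Binary symmetric channel: C = 1 − h₂(ε) where h₂ is the binary entropy function.
h₂(0.0722) = −0.0722·log₂0.0722 − 0.9278·log₂0.9278 = 0.3741.
C = 1 − 0.3741 = 0.6259 bits per channel use.

0.6259 bits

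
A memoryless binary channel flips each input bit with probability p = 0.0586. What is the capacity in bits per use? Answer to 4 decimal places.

0.6781 bits

Binary symmetric channel: C = 1 − h₂(ε) where h₂ is the binary entropy function.
h₂(0.0586) = −0.0586·log₂0.0586 − 0.9414·log₂0.9414 = 0.3219.
C = 1 − 0.3219 = 0.6781 bits per channel use.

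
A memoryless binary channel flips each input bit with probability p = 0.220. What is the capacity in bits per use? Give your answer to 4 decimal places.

Binary symmetric channel: C = 1 − h₂(ε) where h₂ is the binary entropy function.
h₂(0.220) = −0.220·log₂0.220 − 0.780·log₂0.780 = 0.7602.
C = 1 − 0.7602 = 0.2398 bits per channel use.

0.2398 bits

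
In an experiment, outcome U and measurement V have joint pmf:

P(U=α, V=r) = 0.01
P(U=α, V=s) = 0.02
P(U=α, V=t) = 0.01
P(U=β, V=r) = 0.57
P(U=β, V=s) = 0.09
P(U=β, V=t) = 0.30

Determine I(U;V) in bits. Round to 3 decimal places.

0.030 bits

Marginals: p(U) = (0.0400, 0.9600), p(V) = (0.5800, 0.1100, 0.3100).
I(U;V) = H(U) + H(V) − H(U,V).
H(U) = 0.2423, H(V) = 1.3299, H(U,V) = 1.5417.
I(U;V) = 0.2423 + 1.3299 − 1.5417 = 0.030 bits.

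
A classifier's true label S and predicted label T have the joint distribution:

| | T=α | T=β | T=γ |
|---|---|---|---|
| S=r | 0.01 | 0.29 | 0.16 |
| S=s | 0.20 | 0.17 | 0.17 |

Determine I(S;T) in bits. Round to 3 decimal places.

0.170 bits

Marginals: p(S) = (0.4600, 0.5400), p(T) = (0.2100, 0.4600, 0.3300).
I(S;T) = Σ p(x,y)·log₂[p(x,y)/(p(x)p(y))].
  (r,α): 0.01·log₂(0.1035) = -0.0327
  (r,β): 0.29·log₂(1.3705) = 0.1319
  (r,γ): 0.16·log₂(1.0540) = 0.0121
  (s,α): 0.20·log₂(1.7637) = 0.1637
  (s,β): 0.17·log₂(0.6844) = -0.0930
  (s,γ): 0.17·log₂(0.9540) = -0.0116
Sum = 0.170 bits.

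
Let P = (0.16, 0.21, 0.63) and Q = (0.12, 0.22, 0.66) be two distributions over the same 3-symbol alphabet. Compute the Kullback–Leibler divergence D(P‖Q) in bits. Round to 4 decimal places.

D(P‖Q) = Σ p·log₂(p/q).
  0.16·log₂(0.16/0.12) = 0.06641
  0.21·log₂(0.21/0.22) = -0.01409
  0.63·log₂(0.63/0.66) = -0.04228
D(P‖Q) = 0.0100 bits.

0.0100 bits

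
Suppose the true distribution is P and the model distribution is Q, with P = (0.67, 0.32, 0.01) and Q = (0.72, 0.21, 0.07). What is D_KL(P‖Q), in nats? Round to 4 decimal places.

D(P‖Q) = Σ p·ln(p/q).
  0.67·ln(0.67/0.72) = -0.04822
  0.32·ln(0.32/0.21) = 0.13479
  0.01·ln(0.01/0.07) = -0.01946
D(P‖Q) = 0.0671 nats.

0.0671 nats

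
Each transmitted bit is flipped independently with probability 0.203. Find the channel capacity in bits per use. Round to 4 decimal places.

Binary symmetric channel: C = 1 − h₂(ε) where h₂ is the binary entropy function.
h₂(0.203) = −0.203·log₂0.203 − 0.797·log₂0.797 = 0.7279.
C = 1 − 0.7279 = 0.2721 bits per channel use.

0.2721 bits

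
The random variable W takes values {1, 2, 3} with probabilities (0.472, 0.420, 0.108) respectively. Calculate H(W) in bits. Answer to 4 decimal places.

H(W) = −Σ p·log₂ p.
  −(0.472)·log₂(0.472) = 0.51124
  −(0.420)·log₂(0.420) = 0.52565
  −(0.108)·log₂(0.108) = 0.34678
Sum: 0.51124 + 0.52565 + 0.34678 = 1.3837 bits.

1.3837 bits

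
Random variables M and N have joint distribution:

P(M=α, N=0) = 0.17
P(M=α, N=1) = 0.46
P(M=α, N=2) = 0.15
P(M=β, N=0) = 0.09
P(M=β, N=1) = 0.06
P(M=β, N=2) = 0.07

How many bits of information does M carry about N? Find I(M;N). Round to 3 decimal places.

Marginals: p(M) = (0.7800, 0.2200), p(N) = (0.2600, 0.5200, 0.2200).
I(M;N) = H(M) + H(N) − H(M,N).
H(M) = 0.7602, H(N) = 1.4764, H(M,N) = 2.1852.
I(M;N) = 0.7602 + 1.4764 − 2.1852 = 0.051 bits.

0.051 bits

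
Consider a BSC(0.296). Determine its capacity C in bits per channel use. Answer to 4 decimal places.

0.1237 bits

Binary symmetric channel: C = 1 − h₂(ε) where h₂ is the binary entropy function.
h₂(0.296) = −0.296·log₂0.296 − 0.704·log₂0.704 = 0.8763.
C = 1 − 0.8763 = 0.1237 bits per channel use.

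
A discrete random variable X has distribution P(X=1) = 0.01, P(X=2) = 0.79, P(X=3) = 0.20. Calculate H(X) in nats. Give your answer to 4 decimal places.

H(X) = −Σ p·ln p.
  −(0.01)·ln(0.01) = 0.04605
  −(0.79)·ln(0.79) = 0.18622
  −(0.20)·ln(0.20) = 0.32189
Sum: 0.04605 + 0.18622 + 0.32189 = 0.5542 nats.

0.5542 nats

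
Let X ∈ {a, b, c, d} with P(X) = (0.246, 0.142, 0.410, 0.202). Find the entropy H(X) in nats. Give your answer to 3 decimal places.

1.311 nats

H(X) = −Σ p·ln p.
  −(0.246)·ln(0.246) = 0.3450
  −(0.142)·ln(0.142) = 0.2772
  −(0.410)·ln(0.410) = 0.3656
  −(0.202)·ln(0.202) = 0.3231
Sum: 0.3450 + 0.2772 + 0.3656 + 0.3231 = 1.311 nats.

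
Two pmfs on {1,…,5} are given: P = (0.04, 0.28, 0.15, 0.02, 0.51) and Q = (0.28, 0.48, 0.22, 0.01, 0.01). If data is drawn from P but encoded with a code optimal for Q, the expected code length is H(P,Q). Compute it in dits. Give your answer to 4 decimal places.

H(P,Q) = −Σ p·log₁₀ q.
  −0.04·log₁₀(0.28) = 0.02211
  −0.28·log₁₀(0.48) = 0.08925
  −0.15·log₁₀(0.22) = 0.09864
  −0.02·log₁₀(0.01) = 0.04000
  −0.51·log₁₀(0.01) = 1.02000
H(P,Q) = 1.2700 dits.

1.2700 dits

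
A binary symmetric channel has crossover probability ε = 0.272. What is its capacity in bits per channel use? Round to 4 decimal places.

Binary symmetric channel: C = 1 − h₂(ε) where h₂ is the binary entropy function.
h₂(0.272) = −0.272·log₂0.272 − 0.728·log₂0.728 = 0.8443.
C = 1 − 0.8443 = 0.1557 bits per channel use.

0.1557 bits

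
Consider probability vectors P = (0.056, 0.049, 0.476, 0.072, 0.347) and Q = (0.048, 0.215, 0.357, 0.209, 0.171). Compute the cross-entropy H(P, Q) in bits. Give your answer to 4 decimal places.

H(P,Q) = −Σ p·log₂ q.
  −0.056·log₂(0.048) = 0.24533
  −0.049·log₂(0.215) = 0.10866
  −0.476·log₂(0.357) = 0.70734
  −0.072·log₂(0.209) = 0.16261
  −0.347·log₂(0.171) = 0.88413
H(P,Q) = 2.1081 bits.

2.1081 bits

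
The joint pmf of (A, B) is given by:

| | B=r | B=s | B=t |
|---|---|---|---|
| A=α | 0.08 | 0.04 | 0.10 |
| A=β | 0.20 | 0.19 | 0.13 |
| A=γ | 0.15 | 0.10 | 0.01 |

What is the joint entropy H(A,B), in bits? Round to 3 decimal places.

2.921 bits

H(A,B) = −Σ p(x,y)·log₂ p(x,y) over all 9 cells.
  cell (α,r): −0.08·log₂0.08 = 0.2915
  cell (α,s): −0.04·log₂0.04 = 0.1858
  cell (α,t): −0.10·log₂0.10 = 0.3322
  cell (β,r): −0.20·log₂0.20 = 0.4644
  cell (β,s): −0.19·log₂0.19 = 0.4552
  cell (β,t): −0.13·log₂0.13 = 0.3826
  cell (γ,r): −0.15·log₂0.15 = 0.4105
  cell (γ,s): −0.10·log₂0.10 = 0.3322
  cell (γ,t): −0.01·log₂0.01 = 0.0664
Sum = 2.921 bits.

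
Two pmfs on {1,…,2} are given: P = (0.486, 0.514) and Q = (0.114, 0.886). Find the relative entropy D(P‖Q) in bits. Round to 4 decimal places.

D(P‖Q) = Σ p·log₂(p/q).
  0.486·log₂(0.486/0.114) = 1.01667
  0.514·log₂(0.514/0.886) = -0.40377
D(P‖Q) = 0.6129 bits.

0.6129 bits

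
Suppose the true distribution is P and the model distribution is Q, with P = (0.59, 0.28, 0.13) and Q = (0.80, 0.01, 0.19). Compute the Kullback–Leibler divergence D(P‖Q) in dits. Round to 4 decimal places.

0.3058 dits

D(P‖Q) = Σ p·log₁₀(p/q).
  0.59·log₁₀(0.59/0.80) = -0.07802
  0.28·log₁₀(0.28/0.01) = 0.40520
  0.13·log₁₀(0.13/0.19) = -0.02143
D(P‖Q) = 0.3058 dits.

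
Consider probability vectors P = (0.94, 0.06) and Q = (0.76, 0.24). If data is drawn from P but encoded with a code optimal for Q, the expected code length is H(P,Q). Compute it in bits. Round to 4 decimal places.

H(P,Q) = −Σ p·log₂ q.
  −0.94·log₂(0.76) = 0.37217
  −0.06·log₂(0.24) = 0.12353
H(P,Q) = 0.4957 bits.

0.4957 bits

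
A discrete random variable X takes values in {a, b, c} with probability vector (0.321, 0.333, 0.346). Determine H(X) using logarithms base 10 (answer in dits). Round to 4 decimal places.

0.4769 dits

H(X) = −Σ p·log₁₀ p.
  −(0.321)·log₁₀(0.321) = 0.15841
  −(0.333)·log₁₀(0.333) = 0.15903
  −(0.346)·log₁₀(0.346) = 0.15948
Sum: 0.15841 + 0.15903 + 0.15948 = 0.4769 dits.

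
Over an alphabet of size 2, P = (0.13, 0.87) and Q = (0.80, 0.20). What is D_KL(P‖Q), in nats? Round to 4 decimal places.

1.0428 nats

D(P‖Q) = Σ p·ln(p/q).
  0.13·ln(0.13/0.80) = -0.23622
  0.87·ln(0.87/0.20) = 1.27905
D(P‖Q) = 1.0428 nats.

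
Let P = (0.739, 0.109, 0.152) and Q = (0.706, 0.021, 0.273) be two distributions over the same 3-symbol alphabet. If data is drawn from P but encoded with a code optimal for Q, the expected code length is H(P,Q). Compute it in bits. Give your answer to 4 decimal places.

1.2634 bits

H(P,Q) = −Σ p·log₂ q.
  −0.739·log₂(0.706) = 0.37117
  −0.109·log₂(0.021) = 0.60751
  −0.152·log₂(0.273) = 0.28470
H(P,Q) = 1.2634 bits.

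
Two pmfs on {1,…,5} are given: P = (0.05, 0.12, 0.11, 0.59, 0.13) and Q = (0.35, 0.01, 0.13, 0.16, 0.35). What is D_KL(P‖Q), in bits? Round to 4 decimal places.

1.1883 bits

D(P‖Q) = Σ p·log₂(p/q).
  0.05·log₂(0.05/0.35) = -0.14037
  0.12·log₂(0.12/0.01) = 0.43020
  0.11·log₂(0.11/0.13) = -0.02651
  0.59·log₂(0.59/0.16) = 1.11076
  0.13·log₂(0.13/0.35) = -0.18575
D(P‖Q) = 1.1883 bits.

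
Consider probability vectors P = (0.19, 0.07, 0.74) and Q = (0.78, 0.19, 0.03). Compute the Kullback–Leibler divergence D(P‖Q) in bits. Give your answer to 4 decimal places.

2.9342 bits

D(P‖Q) = Σ p·log₂(p/q).
  0.19·log₂(0.19/0.78) = -0.38712
  0.07·log₂(0.07/0.19) = -0.10084
  0.74·log₂(0.74/0.03) = 3.42212
D(P‖Q) = 2.9342 bits.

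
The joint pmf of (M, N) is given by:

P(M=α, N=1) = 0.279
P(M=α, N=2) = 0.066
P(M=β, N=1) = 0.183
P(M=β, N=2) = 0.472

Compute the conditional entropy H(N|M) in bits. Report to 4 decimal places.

Marginals: p(M) = (0.3450, 0.6550), p(N) = (0.4620, 0.5380).
H(N|M) = Σ p(M) · H(N|M=·).
  M=α: p=0.3450, H(N|M=α) = 0.7042
  M=β: p=0.6550, H(N|M=β) = 0.8546
Weighted sum = 0.8027 bits.

0.8027 bits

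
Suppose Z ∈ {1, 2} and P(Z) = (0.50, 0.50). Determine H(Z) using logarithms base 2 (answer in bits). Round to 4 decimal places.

H(Z) = −Σ p·log₂ p.
  −(0.50)·log₂(0.50) = 0.50000
  −(0.50)·log₂(0.50) = 0.50000
Sum: 0.50000 + 0.50000 = 1.0000 bits.

1.0000 bits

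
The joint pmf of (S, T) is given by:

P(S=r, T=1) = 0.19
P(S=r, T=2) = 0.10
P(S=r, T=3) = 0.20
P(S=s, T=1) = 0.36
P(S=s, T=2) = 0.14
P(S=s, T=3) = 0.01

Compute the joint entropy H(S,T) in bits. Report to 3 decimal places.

2.246 bits

H(S,T) = −Σ p(x,y)·log₂ p(x,y) over all 6 cells.
  cell (r,1): −0.19·log₂0.19 = 0.4552
  cell (r,2): −0.10·log₂0.10 = 0.3322
  cell (r,3): −0.20·log₂0.20 = 0.4644
  cell (s,1): −0.36·log₂0.36 = 0.5306
  cell (s,2): −0.14·log₂0.14 = 0.3971
  cell (s,3): −0.01·log₂0.01 = 0.0664
Sum = 2.246 bits.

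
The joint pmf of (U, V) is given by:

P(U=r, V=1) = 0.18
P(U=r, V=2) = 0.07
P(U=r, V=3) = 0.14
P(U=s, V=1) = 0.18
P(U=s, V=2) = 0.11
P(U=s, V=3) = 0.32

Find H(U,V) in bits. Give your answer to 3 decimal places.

2.433 bits

H(U,V) = −Σ p(x,y)·log₂ p(x,y) over all 6 cells.
  cell (r,1): −0.18·log₂0.18 = 0.4453
  cell (r,2): −0.07·log₂0.07 = 0.2686
  cell (r,3): −0.14·log₂0.14 = 0.3971
  cell (s,1): −0.18·log₂0.18 = 0.4453
  cell (s,2): −0.11·log₂0.11 = 0.3503
  cell (s,3): −0.32·log₂0.32 = 0.5260
Sum = 2.433 bits.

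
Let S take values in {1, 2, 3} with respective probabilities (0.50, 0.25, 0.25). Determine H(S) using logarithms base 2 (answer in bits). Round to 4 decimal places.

H(S) = −Σ p·log₂ p.
  −(0.50)·log₂(0.50) = 0.50000
  −(0.25)·log₂(0.25) = 0.50000
  −(0.25)·log₂(0.25) = 0.50000
Sum: 0.50000 + 0.50000 + 0.50000 = 1.5000 bits.

1.5000 bits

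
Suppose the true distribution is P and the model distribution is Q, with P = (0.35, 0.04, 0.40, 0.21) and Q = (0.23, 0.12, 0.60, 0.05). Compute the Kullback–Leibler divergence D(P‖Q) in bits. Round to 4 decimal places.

D(P‖Q) = Σ p·log₂(p/q).
  0.35·log₂(0.35/0.23) = 0.21200
  0.04·log₂(0.04/0.12) = -0.06340
  0.40·log₂(0.40/0.60) = -0.23399
  0.21·log₂(0.21/0.05) = 0.43478
D(P‖Q) = 0.3494 bits.

0.3494 bits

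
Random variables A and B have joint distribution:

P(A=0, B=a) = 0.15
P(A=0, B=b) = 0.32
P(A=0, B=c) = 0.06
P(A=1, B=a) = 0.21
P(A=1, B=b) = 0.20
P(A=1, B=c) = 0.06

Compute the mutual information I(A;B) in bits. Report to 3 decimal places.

0.025 bits

Marginals: p(A) = (0.5300, 0.4700), p(B) = (0.3600, 0.5200, 0.1200).
I(A;B) = Σ p(x,y)·log₂[p(x,y)/(p(x)p(y))].
  (0,a): 0.15·log₂(0.7862) = -0.0521
  (0,b): 0.32·log₂(1.1611) = 0.0690
  (0,c): 0.06·log₂(0.9434) = -0.0050
  (1,a): 0.21·log₂(1.2411) = 0.0654
  (1,b): 0.20·log₂(0.8183) = -0.0578
  (1,c): 0.06·log₂(1.0638) = 0.0054
Sum = 0.025 bits.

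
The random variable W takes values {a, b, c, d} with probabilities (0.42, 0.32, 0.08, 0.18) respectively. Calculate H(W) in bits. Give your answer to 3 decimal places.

H(W) = −Σ p·log₂ p.
  −(0.42)·log₂(0.42) = 0.5256
  −(0.32)·log₂(0.32) = 0.5260
  −(0.08)·log₂(0.08) = 0.2915
  −(0.18)·log₂(0.18) = 0.4453
Sum: 0.5256 + 0.5260 + 0.2915 + 0.4453 = 1.788 bits.

1.788 bits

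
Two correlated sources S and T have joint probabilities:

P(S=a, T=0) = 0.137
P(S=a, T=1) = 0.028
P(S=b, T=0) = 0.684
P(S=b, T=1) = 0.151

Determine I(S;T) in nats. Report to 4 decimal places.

0.0001 nats

Marginals: p(S) = (0.1650, 0.8350), p(T) = (0.8210, 0.1790).
I(S;T) = Σ p(x,y)·ln[p(x,y)/(p(x)p(y))].
  (a,0): 0.137·ln(1.0113) = 0.00154
  (a,1): 0.028·ln(0.9480) = -0.00149
  (b,0): 0.684·ln(0.9978) = -0.00153
  (b,1): 0.151·ln(1.0103) = 0.00154
Sum = 0.0001 nats.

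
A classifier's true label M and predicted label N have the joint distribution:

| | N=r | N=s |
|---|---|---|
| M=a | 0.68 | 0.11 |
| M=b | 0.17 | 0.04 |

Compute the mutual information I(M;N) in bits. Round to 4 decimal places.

0.0023 bits

Marginals: p(M) = (0.7900, 0.2100), p(N) = (0.8500, 0.1500).
I(M;N) = H(M) + H(N) − H(M,N).
H(M) = 0.7415, H(N) = 0.6098, H(M,N) = 1.3490.
I(M;N) = 0.7415 + 0.6098 − 1.3490 = 0.0023 bits.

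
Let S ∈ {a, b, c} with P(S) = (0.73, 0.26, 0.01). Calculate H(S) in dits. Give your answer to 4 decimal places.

0.2719 dits

H(S) = −Σ p·log₁₀ p.
  −(0.73)·log₁₀(0.73) = 0.09977
  −(0.26)·log₁₀(0.26) = 0.15211
  −(0.01)·log₁₀(0.01) = 0.02000
Sum: 0.09977 + 0.15211 + 0.02000 = 0.2719 dits.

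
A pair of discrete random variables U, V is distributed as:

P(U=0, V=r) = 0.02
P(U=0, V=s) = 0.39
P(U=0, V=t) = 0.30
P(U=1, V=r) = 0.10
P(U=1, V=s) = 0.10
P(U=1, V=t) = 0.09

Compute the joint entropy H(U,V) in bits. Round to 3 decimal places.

H(U,V) = −Σ p(x,y)·log₂ p(x,y) over all 6 cells.
  cell (0,r): −0.02·log₂0.02 = 0.1129
  cell (0,s): −0.39·log₂0.39 = 0.5298
  cell (0,t): −0.30·log₂0.30 = 0.5211
  cell (1,r): −0.10·log₂0.10 = 0.3322
  cell (1,s): −0.10·log₂0.10 = 0.3322
  cell (1,t): −0.09·log₂0.09 = 0.3127
Sum = 2.141 bits.

2.141 bits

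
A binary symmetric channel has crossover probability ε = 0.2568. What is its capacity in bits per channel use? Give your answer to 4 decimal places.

Binary symmetric channel: C = 1 − h₂(ε) where h₂ is the binary entropy function.
h₂(0.2568) = −0.2568·log₂0.2568 − 0.7432·log₂0.7432 = 0.8219.
C = 1 − 0.8219 = 0.1781 bits per channel use.

0.1781 bits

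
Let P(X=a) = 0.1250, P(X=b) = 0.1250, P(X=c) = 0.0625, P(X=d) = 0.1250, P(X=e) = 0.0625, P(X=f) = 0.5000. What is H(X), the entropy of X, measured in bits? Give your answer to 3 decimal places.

H(X) = −Σ p·log₂ p.
  −(0.1250)·log₂(0.1250) = 0.3750
  −(0.1250)·log₂(0.1250) = 0.3750
  −(0.0625)·log₂(0.0625) = 0.2500
  −(0.1250)·log₂(0.1250) = 0.3750
  −(0.0625)·log₂(0.0625) = 0.2500
  −(0.5000)·log₂(0.5000) = 0.5000
Sum: 0.3750 + 0.3750 + 0.2500 + 0.3750 + 0.2500 + 0.5000 = 2.125 bits.

2.125 bits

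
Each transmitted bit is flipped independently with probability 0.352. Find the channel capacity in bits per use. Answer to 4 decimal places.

Binary symmetric channel: C = 1 − h₂(ε) where h₂ is the binary entropy function.
h₂(0.352) = −0.352·log₂0.352 − 0.648·log₂0.648 = 0.9358.
C = 1 − 0.9358 = 0.0642 bits per channel use.

0.0642 bits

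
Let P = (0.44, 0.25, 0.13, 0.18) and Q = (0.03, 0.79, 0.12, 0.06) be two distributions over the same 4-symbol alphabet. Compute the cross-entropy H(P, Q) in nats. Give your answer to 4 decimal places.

H(P,Q) = −Σ p·ln q.
  −0.44·ln(0.03) = 1.54289
  −0.25·ln(0.79) = 0.05893
  −0.13·ln(0.12) = 0.27563
  −0.18·ln(0.06) = 0.50641
H(P,Q) = 2.3839 nats.

2.3839 nats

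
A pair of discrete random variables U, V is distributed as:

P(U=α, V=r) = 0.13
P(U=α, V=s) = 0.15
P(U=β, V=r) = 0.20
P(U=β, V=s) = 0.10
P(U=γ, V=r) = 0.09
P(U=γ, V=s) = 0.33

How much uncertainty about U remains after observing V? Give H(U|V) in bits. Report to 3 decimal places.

Marginals: p(U) = (0.2800, 0.3000, 0.4200), p(V) = (0.4200, 0.5800).
H(U|V) = Σ p(V) · H(U|V=·).
  V=r: p=0.4200, H(U|V=r) = 1.5096
  V=s: p=0.5800, H(U|V=s) = 1.4047
Weighted sum = 1.449 bits.

1.449 bits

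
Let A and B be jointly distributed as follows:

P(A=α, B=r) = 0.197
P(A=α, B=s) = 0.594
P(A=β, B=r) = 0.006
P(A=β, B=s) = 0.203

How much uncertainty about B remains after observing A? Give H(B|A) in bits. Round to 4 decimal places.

0.6798 bits

Chain rule: H(B|A) = H(A,B) − H(A).
Marginals: p(A) = (0.7910, 0.2090), p(B) = (0.2030, 0.7970).
H(A,B) = 1.4194 bits; H(A) = 0.7396 bits.
H(B|A) = 1.4194 − 0.7396 = 0.6798 bits.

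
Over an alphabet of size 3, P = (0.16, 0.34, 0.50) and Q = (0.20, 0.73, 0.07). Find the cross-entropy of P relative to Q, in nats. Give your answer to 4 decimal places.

1.6941 nats

H(P,Q) = −Σ p·ln q.
  −0.16·ln(0.20) = 0.25751
  −0.34·ln(0.73) = 0.10700
  −0.50·ln(0.07) = 1.32963
H(P,Q) = 1.6941 nats.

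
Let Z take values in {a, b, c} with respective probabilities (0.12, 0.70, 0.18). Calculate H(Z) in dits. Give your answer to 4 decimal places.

H(Z) = −Σ p·log₁₀ p.
  −(0.12)·log₁₀(0.12) = 0.11050
  −(0.70)·log₁₀(0.70) = 0.10843
  −(0.18)·log₁₀(0.18) = 0.13405
Sum: 0.11050 + 0.10843 + 0.13405 = 0.3530 dits.

0.3530 dits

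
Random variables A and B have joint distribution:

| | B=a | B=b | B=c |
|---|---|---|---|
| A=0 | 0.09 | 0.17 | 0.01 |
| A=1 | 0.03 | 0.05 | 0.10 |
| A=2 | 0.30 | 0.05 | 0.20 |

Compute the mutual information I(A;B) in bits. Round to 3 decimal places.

0.274 bits

Marginals: p(A) = (0.2700, 0.1800, 0.5500), p(B) = (0.4200, 0.2700, 0.3100).
I(A;B) = H(A) + H(B) − H(A,B).
H(A) = 1.4297, H(B) = 1.5595, H(A,B) = 2.7153.
I(A;B) = 1.4297 + 1.5595 − 2.7153 = 0.274 bits.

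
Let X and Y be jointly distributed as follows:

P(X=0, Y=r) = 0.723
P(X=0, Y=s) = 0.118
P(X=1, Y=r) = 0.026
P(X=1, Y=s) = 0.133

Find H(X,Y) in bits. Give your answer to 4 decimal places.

H(X,Y) = −Σ p(x,y)·log₂ p(x,y) over all 4 cells.
  cell (0,r): −0.723·log₂0.723 = 0.33832
  cell (0,s): −0.118·log₂0.118 = 0.36381
  cell (1,r): −0.026·log₂0.026 = 0.13690
  cell (1,s): −0.133·log₂0.133 = 0.38710
Sum = 1.2261 bits.

1.2261 bits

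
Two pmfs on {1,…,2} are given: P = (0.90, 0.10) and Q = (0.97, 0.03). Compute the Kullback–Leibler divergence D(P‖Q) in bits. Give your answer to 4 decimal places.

0.0764 bits

D(P‖Q) = Σ p·log₂(p/q).
  0.90·log₂(0.90/0.97) = -0.09725
  0.10·log₂(0.10/0.03) = 0.17370
D(P‖Q) = 0.0764 bits.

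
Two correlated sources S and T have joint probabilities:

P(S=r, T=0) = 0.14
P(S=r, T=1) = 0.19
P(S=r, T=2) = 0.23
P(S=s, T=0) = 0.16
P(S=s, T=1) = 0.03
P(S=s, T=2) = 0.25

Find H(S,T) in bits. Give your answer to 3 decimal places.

2.415 bits

H(S,T) = −Σ p(x,y)·log₂ p(x,y) over all 6 cells.
  cell (r,0): −0.14·log₂0.14 = 0.3971
  cell (r,1): −0.19·log₂0.19 = 0.4552
  cell (r,2): −0.23·log₂0.23 = 0.4877
  cell (s,0): −0.16·log₂0.16 = 0.4230
  cell (s,1): −0.03·log₂0.03 = 0.1518
  cell (s,2): −0.25·log₂0.25 = 0.5000
Sum = 2.415 bits.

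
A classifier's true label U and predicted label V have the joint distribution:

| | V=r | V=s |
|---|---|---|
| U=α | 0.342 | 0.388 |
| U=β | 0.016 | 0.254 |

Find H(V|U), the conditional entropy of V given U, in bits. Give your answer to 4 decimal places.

Chain rule: H(V|U) = H(U,V) − H(U).
Marginals: p(U) = (0.7300, 0.2700), p(V) = (0.3580, 0.6420).
H(U,V) = 1.6570 bits; H(U) = 0.8415 bits.
H(V|U) = 1.6570 − 0.8415 = 0.8155 bits.

0.8155 bits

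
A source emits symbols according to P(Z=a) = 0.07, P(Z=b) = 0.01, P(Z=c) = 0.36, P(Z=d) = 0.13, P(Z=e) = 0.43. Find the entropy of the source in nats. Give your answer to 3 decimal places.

1.228 nats

H(Z) = −Σ p·ln p.
  −(0.07)·ln(0.07) = 0.1861
  −(0.01)·ln(0.01) = 0.0461
  −(0.36)·ln(0.36) = 0.3678
  −(0.13)·ln(0.13) = 0.2652
  −(0.43)·ln(0.43) = 0.3629
Sum: 0.1861 + 0.0461 + 0.3678 + 0.2652 + 0.3629 = 1.228 nats.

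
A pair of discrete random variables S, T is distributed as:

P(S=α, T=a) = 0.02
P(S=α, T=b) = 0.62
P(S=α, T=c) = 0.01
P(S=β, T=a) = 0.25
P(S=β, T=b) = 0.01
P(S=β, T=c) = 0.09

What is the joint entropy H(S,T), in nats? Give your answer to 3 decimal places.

1.030 nats

H(S,T) = −Σ p(x,y)·ln p(x,y) over all 6 cells.
  cell (α,a): −0.02·ln0.02 = 0.0782
  cell (α,b): −0.62·ln0.62 = 0.2964
  cell (α,c): −0.01·ln0.01 = 0.0461
  cell (β,a): −0.25·ln0.25 = 0.3466
  cell (β,b): −0.01·ln0.01 = 0.0461
  cell (β,c): −0.09·ln0.09 = 0.2167
Sum = 1.030 nats.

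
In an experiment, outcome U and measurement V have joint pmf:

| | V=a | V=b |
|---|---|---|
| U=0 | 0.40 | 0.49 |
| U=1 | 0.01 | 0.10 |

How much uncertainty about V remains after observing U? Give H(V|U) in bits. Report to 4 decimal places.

Marginals: p(U) = (0.8900, 0.1100), p(V) = (0.4100, 0.5900).
H(V|U) = Σ p(U) · H(V|U=·).
  U=0: p=0.8900, H(V|U=0) = 0.9926
  U=1: p=0.1100, H(V|U=1) = 0.4395
Weighted sum = 0.9318 bits.

0.9318 bits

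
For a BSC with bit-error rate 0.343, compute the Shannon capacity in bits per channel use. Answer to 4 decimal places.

0.0723 bits

Binary symmetric channel: C = 1 − h₂(ε) where h₂ is the binary entropy function.
h₂(0.343) = −0.343·log₂0.343 − 0.657·log₂0.657 = 0.9277.
C = 1 − 0.9277 = 0.0723 bits per channel use.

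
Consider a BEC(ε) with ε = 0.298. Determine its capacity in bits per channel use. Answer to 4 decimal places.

0.7020 bits

Binary erasure channel: capacity C = 1 − ε.
C = 1 − 0.298 = 0.7020 bits per channel use.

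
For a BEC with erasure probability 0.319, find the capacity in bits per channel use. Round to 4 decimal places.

0.6810 bits

Binary erasure channel: capacity C = 1 − ε.
C = 1 − 0.319 = 0.6810 bits per channel use.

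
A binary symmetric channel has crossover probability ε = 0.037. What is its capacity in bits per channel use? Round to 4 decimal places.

0.7716 bits

Binary symmetric channel: C = 1 − h₂(ε) where h₂ is the binary entropy function.
h₂(0.037) = −0.037·log₂0.037 − 0.963·log₂0.963 = 0.2284.
C = 1 − 0.2284 = 0.7716 bits per channel use.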